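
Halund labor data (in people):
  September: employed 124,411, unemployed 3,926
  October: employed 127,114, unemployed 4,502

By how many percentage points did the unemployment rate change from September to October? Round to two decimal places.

The unemployment rate changed by +0.36 percentage points.

September: labor force = 124,411 + 3,926 = 128,337; u = 3,926/128,337 = 3.06%.
October: labor force = 127,114 + 4,502 = 131,616; u = 4,502/131,616 = 3.42%.
Change = 3.42% − 3.06% = +0.36 pp.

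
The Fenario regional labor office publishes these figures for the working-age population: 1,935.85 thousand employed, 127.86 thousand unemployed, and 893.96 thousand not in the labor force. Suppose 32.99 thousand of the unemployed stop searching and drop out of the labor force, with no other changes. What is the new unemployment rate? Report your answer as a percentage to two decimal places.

Initially, labor force = 1,935.85 + 127.86 = 2,063.71 thousand, so u = 127.86/2,063.71 = 6.20%.
After the change, unemployed and labor force both fall by 32.99 → E = 1,935.85, U = 94.87, labor force = 2,030.72 thousand.
New unemployment rate = 94.87 / 2,030.72 = 4.67%.

New unemployment rate ≈ 4.67%.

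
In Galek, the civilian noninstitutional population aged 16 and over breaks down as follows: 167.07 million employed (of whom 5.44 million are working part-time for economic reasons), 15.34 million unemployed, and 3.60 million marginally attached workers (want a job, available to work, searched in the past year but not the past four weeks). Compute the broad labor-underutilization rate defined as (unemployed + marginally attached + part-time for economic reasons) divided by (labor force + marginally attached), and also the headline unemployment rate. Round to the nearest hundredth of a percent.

Labor force = 167.07 + 15.34 = 182.41 million.
Numerator = 15.34 + 3.60 + 5.44 = 24.38 million.
Denominator = 182.41 + 3.60 = 186.01 million.
Broad rate = 24.38 / 186.01 = 13.11%.
Headline unemployment rate = 15.34 / 182.41 = 8.41%.

Broad underutilization rate ≈ 13.11%; headline unemployment rate ≈ 8.41%.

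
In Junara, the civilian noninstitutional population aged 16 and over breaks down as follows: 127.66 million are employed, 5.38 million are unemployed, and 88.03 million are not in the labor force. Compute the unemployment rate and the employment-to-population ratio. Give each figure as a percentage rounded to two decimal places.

Labor force = employed + unemployed = 127.66 + 5.38 = 133.04 million.
Working-age population = 133.04 + 88.03 = 221.07 million.
Unemployment rate = 5.38 / 133.04 = 4.04%.
Employment-population ratio = 127.66 / 221.07 = 57.75%.

Unemployment rate ≈ 4.04%; employment-population ratio ≈ 57.75%.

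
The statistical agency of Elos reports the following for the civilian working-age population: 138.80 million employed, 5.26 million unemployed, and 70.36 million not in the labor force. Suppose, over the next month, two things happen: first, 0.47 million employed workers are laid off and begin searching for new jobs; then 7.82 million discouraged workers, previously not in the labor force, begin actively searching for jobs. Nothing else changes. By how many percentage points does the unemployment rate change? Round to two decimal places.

The unemployment rate changes by +5.27 percentage points.

Initially, labor force = 138.80 + 5.26 = 144.06 million, so u = 5.26/144.06 = 3.65%.
After the first change, employed falls and unemployed rises by 0.47; labor force unchanged → E = 138.33, U = 5.73, labor force = 144.06 million.
After the second change, unemployed and labor force both rise by 7.82 → E = 138.33, U = 13.55, labor force = 151.88 million.
New unemployment rate = 13.55 / 151.88 = 8.92%.
Change = 8.92% − 3.65% = +5.27 percentage points.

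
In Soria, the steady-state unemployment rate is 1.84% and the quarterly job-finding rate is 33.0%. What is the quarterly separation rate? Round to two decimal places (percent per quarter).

Separation rate ≈ 0.62% per quarter.

From u* = s/(s+f): s = u·f/(1−u).
s = 0.0184 × 33.0 / (1 − 0.0184) = 0.6072 / 0.9816 ≈ 0.62% per quarter.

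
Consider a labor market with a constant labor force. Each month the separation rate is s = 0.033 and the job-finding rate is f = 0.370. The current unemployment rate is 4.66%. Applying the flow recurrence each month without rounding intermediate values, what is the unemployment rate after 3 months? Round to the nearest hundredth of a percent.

Unemployment rate after three months ≈ 7.44%.

With a fixed labor force, u_{t+1} = u_t + s·(1−u_t) − f·u_t = u_t·(1−s−f) + s.
Here 1−s−f = 0.597 and s = 0.033.
u_1 = 0.046600 × 0.597 + 0.033 = 0.060820.
u_2 = 0.060820 × 0.597 + 0.033 = 0.069310.
u_3 = 0.069310 × 0.597 + 0.033 = 0.074378.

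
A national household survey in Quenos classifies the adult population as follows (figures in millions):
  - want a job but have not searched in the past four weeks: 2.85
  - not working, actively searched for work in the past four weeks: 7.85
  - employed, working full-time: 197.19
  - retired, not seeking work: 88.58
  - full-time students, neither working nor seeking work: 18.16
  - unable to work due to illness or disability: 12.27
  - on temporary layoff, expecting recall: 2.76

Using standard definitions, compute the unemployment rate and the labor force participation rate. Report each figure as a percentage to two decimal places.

Unemployment rate ≈ 5.11%; labor force participation rate ≈ 63.03%.

Employed = 197.19 million.
Unemployed = 7.85 + 2.76 = 10.61 million (jobless and actively searching, or on temporary layoff).
Labor force = 197.19 + 10.61 = 207.80 million.
Not in labor force = 2.85 + 88.58 + 18.16 + 12.27 = 121.86 million (those not working and not actively searching are outside the labor force — including those who want a job but have given up searching).
Civilian working-age population = 207.80 + 121.86 = 329.66 million.
Unemployment rate = 10.61 / 207.80 = 5.11%.
Labor force participation rate = 207.80 / 329.66 = 63.03%.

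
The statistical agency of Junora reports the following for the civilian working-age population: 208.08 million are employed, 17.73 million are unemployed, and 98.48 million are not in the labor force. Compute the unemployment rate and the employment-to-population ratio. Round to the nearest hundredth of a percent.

Unemployment rate ≈ 7.85%; employment-population ratio ≈ 64.16%.

Labor force = employed + unemployed = 208.08 + 17.73 = 225.81 million.
Working-age population = 225.81 + 98.48 = 324.29 million.
Unemployment rate = 17.73 / 225.81 = 7.85%.
Employment-population ratio = 208.08 / 324.29 = 64.16%.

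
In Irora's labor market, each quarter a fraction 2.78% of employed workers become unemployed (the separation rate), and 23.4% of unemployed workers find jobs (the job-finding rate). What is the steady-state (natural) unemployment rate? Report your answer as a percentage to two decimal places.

At steady state the flows balance: s·E = f·U, so U/(E+U) = s/(s+f).
u* = 2.78 / (2.78 + 23.4) = 2.78 / 26.18 = 10.62%.

Steady-state unemployment rate ≈ 10.62%.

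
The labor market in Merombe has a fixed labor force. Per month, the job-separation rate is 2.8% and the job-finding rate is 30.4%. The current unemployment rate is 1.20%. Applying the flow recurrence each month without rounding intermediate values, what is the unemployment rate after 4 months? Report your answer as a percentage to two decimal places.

With a fixed labor force, u_{t+1} = u_t + s·(1−u_t) − f·u_t = u_t·(1−s−f) + s.
Here 1−s−f = 0.668 and s = 0.028.
u_1 = 0.012000 × 0.668 + 0.028 = 0.036016.
u_2 = 0.036016 × 0.668 + 0.028 = 0.052059.
u_3 = 0.052059 × 0.668 + 0.028 = 0.062775.
u_4 = 0.062775 × 0.668 + 0.028 = 0.069934.

Unemployment rate after four months ≈ 6.99%.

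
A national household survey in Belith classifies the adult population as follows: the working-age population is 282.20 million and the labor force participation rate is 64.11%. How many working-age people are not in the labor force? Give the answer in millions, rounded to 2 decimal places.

Share not in the labor force = 1 − 0.6411 = 0.3589.
Not in labor force = 0.3589 × 282.20 ≈ 101.28 million.

About 101.28 million are not in the labor force.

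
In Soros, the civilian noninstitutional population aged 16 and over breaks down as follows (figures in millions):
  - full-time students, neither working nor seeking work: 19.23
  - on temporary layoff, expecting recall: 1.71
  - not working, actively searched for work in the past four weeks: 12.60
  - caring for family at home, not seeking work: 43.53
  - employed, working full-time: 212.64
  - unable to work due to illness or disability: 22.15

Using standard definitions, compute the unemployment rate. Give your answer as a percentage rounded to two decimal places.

Employed = 212.64 million.
Unemployed = 1.71 + 12.60 = 14.31 million (jobless and actively searching, or on temporary layoff).
Labor force = 212.64 + 14.31 = 226.95 million.
Unemployment rate = 14.31 / 226.95 = 6.31%.

Unemployment rate ≈ 6.31%.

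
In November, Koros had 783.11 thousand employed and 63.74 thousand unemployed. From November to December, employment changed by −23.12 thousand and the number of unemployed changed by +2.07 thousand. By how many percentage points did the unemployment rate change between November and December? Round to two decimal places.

November: labor force = 783.11 + 63.74 = 846.85; u = 63.74/846.85 = 7.53%.
December: labor force = 759.99 + 65.81 = 825.80; u = 65.81/825.80 = 7.97%.
Change = 7.97% − 7.53% = +0.44 pp.

The unemployment rate changed by +0.44 percentage points.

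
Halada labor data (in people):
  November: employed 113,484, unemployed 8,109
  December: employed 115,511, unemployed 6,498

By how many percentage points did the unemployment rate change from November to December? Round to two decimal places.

The unemployment rate changed by −1.34 percentage points.

November: labor force = 113,484 + 8,109 = 121,593; u = 8,109/121,593 = 6.67%.
December: labor force = 115,511 + 6,498 = 122,009; u = 6,498/122,009 = 5.33%.
Change = 5.33% − 6.67% = −1.34 pp.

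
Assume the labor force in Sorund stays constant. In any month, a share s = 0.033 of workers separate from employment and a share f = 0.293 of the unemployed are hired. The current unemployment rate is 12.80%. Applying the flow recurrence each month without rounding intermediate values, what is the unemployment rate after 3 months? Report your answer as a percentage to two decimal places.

Unemployment rate after three months ≈ 10.94%.

With a fixed labor force, u_{t+1} = u_t + s·(1−u_t) − f·u_t = u_t·(1−s−f) + s.
Here 1−s−f = 0.674 and s = 0.033.
u_1 = 0.128000 × 0.674 + 0.033 = 0.119272.
u_2 = 0.119272 × 0.674 + 0.033 = 0.113389.
u_3 = 0.113389 × 0.674 + 0.033 = 0.109424.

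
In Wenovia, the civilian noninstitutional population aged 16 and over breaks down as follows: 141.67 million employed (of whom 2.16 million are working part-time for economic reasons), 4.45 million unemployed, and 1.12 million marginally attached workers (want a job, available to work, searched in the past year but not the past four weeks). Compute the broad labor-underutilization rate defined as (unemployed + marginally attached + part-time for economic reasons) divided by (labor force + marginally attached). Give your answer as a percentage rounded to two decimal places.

Labor force = 141.67 + 4.45 = 146.12 million.
Numerator = 4.45 + 1.12 + 2.16 = 7.73 million.
Denominator = 146.12 + 1.12 = 147.24 million.
Broad rate = 7.73 / 147.24 = 5.25%.

Broad underutilization rate ≈ 5.25%.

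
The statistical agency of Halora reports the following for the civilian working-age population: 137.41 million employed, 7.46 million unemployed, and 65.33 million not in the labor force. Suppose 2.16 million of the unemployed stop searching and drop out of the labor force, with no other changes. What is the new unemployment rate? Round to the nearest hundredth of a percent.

Initially, labor force = 137.41 + 7.46 = 144.87 million, so u = 7.46/144.87 = 5.15%.
After the change, unemployed and labor force both fall by 2.16 → E = 137.41, U = 5.30, labor force = 142.71 million.
New unemployment rate = 5.30 / 142.71 = 3.71%.

New unemployment rate ≈ 3.71%.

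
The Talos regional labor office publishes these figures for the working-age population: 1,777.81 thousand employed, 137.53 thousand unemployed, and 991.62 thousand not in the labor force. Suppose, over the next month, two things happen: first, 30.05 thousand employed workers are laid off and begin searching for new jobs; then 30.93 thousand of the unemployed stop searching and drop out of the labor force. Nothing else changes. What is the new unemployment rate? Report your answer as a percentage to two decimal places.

New unemployment rate ≈ 7.25%.

Initially, labor force = 1,777.81 + 137.53 = 1,915.34 thousand, so u = 137.53/1,915.34 = 7.18%.
After the first change, employed falls and unemployed rises by 30.05; labor force unchanged → E = 1,747.76, U = 167.58, labor force = 1,915.34 thousand.
After the second change, unemployed and labor force both fall by 30.93 → E = 1,747.76, U = 136.65, labor force = 1,884.41 thousand.
New unemployment rate = 136.65 / 1,884.41 = 7.25%.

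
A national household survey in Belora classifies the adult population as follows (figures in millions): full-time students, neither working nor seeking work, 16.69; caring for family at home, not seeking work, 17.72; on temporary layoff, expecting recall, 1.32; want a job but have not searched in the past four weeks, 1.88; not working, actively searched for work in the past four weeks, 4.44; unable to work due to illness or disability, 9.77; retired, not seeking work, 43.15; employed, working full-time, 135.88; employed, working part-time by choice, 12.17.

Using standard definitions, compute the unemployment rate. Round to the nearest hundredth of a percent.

Employed = 135.88 + 12.17 = 148.05 million.
Unemployed = 1.32 + 4.44 = 5.76 million (jobless and actively searching, or on temporary layoff).
Labor force = 148.05 + 5.76 = 153.81 million.
Unemployment rate = 5.76 / 153.81 = 3.74%.

Unemployment rate ≈ 3.74%.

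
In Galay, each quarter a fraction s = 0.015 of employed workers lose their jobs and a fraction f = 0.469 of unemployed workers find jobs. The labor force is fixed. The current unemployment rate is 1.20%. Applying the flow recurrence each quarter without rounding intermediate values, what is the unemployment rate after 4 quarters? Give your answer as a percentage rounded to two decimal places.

With a fixed labor force, u_{t+1} = u_t + s·(1−u_t) − f·u_t = u_t·(1−s−f) + s.
Here 1−s−f = 0.516 and s = 0.015.
u_1 = 0.012000 × 0.516 + 0.015 = 0.021192.
u_2 = 0.021192 × 0.516 + 0.015 = 0.025935.
u_3 = 0.025935 × 0.516 + 0.015 = 0.028382.
u_4 = 0.028382 × 0.516 + 0.015 = 0.029645.

Unemployment rate after four quarters ≈ 2.96%.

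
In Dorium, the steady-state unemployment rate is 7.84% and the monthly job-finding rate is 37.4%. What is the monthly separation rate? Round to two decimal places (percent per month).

From u* = s/(s+f): s = u·f/(1−u).
s = 0.0784 × 37.4 / (1 − 0.0784) = 2.9322 / 0.9216 ≈ 3.18% per month.

Separation rate ≈ 3.18% per month.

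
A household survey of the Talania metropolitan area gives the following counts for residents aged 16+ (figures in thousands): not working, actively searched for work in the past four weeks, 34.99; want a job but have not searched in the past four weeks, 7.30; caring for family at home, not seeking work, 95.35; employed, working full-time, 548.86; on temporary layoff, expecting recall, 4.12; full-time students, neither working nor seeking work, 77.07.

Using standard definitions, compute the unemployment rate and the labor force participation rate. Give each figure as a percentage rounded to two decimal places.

Employed = 548.86 thousand.
Unemployed = 34.99 + 4.12 = 39.11 thousand (jobless and actively searching, or on temporary layoff).
Labor force = 548.86 + 39.11 = 587.97 thousand.
Not in labor force = 7.30 + 95.35 + 77.07 = 179.72 thousand (those not working and not actively searching are outside the labor force — including those who want a job but have given up searching).
Civilian working-age population = 587.97 + 179.72 = 767.69 thousand.
Unemployment rate = 39.11 / 587.97 = 6.65%.
Labor force participation rate = 587.97 / 767.69 = 76.59%.

Unemployment rate ≈ 6.65%; labor force participation rate ≈ 76.59%.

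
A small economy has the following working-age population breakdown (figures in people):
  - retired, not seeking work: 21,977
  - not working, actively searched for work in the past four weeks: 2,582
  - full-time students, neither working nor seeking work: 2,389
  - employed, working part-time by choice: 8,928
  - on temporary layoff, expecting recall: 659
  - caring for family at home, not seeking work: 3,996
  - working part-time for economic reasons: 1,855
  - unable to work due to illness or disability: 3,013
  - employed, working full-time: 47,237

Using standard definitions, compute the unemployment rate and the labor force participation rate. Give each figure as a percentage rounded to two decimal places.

Employed = 8,928 + 1,855 + 47,237 = 58,020 (anyone who worked, including part-time for economic reasons, counts as employed).
Unemployed = 2,582 + 659 = 3,241 (jobless and actively searching, or on temporary layoff).
Labor force = 58,020 + 3,241 = 61,261.
Not in labor force = 21,977 + 2,389 + 3,996 + 3,013 = 31,375 (those not working and not actively searching are outside the labor force).
Civilian working-age population = 61,261 + 31,375 = 92,636.
Unemployment rate = 3,241 / 61,261 = 5.29%.
Labor force participation rate = 61,261 / 92,636 = 66.13%.

Unemployment rate ≈ 5.29%; labor force participation rate ≈ 66.13%.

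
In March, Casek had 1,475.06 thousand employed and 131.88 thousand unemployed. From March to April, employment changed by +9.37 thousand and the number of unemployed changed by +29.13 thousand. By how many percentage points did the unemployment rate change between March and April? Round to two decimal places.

The unemployment rate changed by +1.58 percentage points.

March: labor force = 1,475.06 + 131.88 = 1,606.94; u = 131.88/1,606.94 = 8.21%.
April: labor force = 1,484.43 + 161.01 = 1,645.44; u = 161.01/1,645.44 = 9.79%.
Change = 9.79% − 8.21% = +1.58 pp.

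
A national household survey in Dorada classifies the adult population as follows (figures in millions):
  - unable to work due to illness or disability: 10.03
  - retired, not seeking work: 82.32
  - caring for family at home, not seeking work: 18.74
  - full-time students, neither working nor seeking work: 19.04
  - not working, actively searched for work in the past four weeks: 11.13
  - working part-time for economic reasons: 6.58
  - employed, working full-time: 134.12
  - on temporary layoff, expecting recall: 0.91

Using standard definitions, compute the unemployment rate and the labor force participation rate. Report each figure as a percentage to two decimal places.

Employed = 6.58 + 134.12 = 140.70 million (anyone who worked, including part-time for economic reasons, counts as employed).
Unemployed = 11.13 + 0.91 = 12.04 million (jobless and actively searching, or on temporary layoff).
Labor force = 140.70 + 12.04 = 152.74 million.
Not in labor force = 10.03 + 82.32 + 18.74 + 19.04 = 130.13 million (those not working and not actively searching are outside the labor force).
Civilian working-age population = 152.74 + 130.13 = 282.87 million.
Unemployment rate = 12.04 / 152.74 = 7.88%.
Labor force participation rate = 152.74 / 282.87 = 54.00%.

Unemployment rate ≈ 7.88%; labor force participation rate ≈ 54.00%.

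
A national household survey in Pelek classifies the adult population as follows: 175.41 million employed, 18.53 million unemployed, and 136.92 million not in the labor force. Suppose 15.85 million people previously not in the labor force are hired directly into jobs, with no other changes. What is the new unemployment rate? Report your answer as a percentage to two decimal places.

Initially, labor force = 175.41 + 18.53 = 193.94 million, so u = 18.53/193.94 = 9.55%.
After the change, employed and labor force both rise by 15.85; unemployed unchanged → E = 191.26, U = 18.53, labor force = 209.79 million.
New unemployment rate = 18.53 / 209.79 = 8.83%.

New unemployment rate ≈ 8.83%.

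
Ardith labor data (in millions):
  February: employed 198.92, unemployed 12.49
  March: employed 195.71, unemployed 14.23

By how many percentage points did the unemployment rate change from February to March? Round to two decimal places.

The unemployment rate changed by +0.87 percentage points.

February: labor force = 198.92 + 12.49 = 211.41; u = 12.49/211.41 = 5.91%.
March: labor force = 195.71 + 14.23 = 209.94; u = 14.23/209.94 = 6.78%.
Change = 6.78% − 5.91% = +0.87 pp.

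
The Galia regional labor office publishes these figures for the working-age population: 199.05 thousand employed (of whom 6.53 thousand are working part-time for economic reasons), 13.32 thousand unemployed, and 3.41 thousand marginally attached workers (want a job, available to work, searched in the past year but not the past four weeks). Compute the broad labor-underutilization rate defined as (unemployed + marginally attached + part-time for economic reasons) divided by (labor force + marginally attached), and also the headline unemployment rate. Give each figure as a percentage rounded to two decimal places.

Labor force = 199.05 + 13.32 = 212.37 thousand.
Numerator = 13.32 + 3.41 + 6.53 = 23.26 thousand.
Denominator = 212.37 + 3.41 = 215.78 thousand.
Broad rate = 23.26 / 215.78 = 10.78%.
Headline unemployment rate = 13.32 / 212.37 = 6.27%.

Broad underutilization rate ≈ 10.78%; headline unemployment rate ≈ 6.27%.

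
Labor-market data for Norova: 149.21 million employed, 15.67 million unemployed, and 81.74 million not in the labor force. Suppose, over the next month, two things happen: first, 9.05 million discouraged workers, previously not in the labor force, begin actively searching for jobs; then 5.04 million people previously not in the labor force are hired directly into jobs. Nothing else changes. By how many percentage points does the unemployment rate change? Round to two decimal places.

Initially, labor force = 149.21 + 15.67 = 164.88 million, so u = 15.67/164.88 = 9.50%.
After the first change, unemployed and labor force both rise by 9.05 → E = 149.21, U = 24.72, labor force = 173.93 million.
After the second change, employed and labor force both rise by 5.04; unemployed unchanged → E = 154.25, U = 24.72, labor force = 178.97 million.
New unemployment rate = 24.72 / 178.97 = 13.81%.
Change = 13.81% − 9.50% = +4.31 percentage points.

The unemployment rate changes by +4.31 percentage points.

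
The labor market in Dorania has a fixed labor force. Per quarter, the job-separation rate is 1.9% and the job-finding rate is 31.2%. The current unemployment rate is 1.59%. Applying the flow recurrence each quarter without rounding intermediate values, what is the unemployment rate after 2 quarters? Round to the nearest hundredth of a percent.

Unemployment rate after two quarters ≈ 3.88%.

With a fixed labor force, u_{t+1} = u_t + s·(1−u_t) − f·u_t = u_t·(1−s−f) + s.
Here 1−s−f = 0.669 and s = 0.019.
u_1 = 0.015900 × 0.669 + 0.019 = 0.029637.
u_2 = 0.029637 × 0.669 + 0.019 = 0.038827.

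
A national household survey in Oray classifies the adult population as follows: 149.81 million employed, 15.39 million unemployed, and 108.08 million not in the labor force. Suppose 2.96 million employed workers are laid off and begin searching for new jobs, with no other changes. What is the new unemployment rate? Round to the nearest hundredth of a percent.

Initially, labor force = 149.81 + 15.39 = 165.20 million, so u = 15.39/165.20 = 9.32%.
After the change, employed falls and unemployed rises by 2.96; labor force unchanged → E = 146.85, U = 18.35, labor force = 165.20 million.
New unemployment rate = 18.35 / 165.20 = 11.11%.

New unemployment rate ≈ 11.11%.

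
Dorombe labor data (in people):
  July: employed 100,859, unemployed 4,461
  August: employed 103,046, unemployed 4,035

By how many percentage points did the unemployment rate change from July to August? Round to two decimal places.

The unemployment rate changed by −0.47 percentage points.

July: labor force = 100,859 + 4,461 = 105,320; u = 4,461/105,320 = 4.24%.
August: labor force = 103,046 + 4,035 = 107,081; u = 4,035/107,081 = 3.77%.
Change = 3.77% − 4.24% = −0.47 pp.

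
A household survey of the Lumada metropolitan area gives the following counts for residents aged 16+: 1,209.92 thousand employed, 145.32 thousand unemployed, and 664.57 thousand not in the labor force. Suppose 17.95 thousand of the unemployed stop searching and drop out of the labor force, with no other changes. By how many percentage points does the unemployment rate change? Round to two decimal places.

The unemployment rate changes by −1.20 percentage points.

Initially, labor force = 1,209.92 + 145.32 = 1,355.24 thousand, so u = 145.32/1,355.24 = 10.72%.
After the change, unemployed and labor force both fall by 17.95 → E = 1,209.92, U = 127.37, labor force = 1,337.29 thousand.
New unemployment rate = 127.37 / 1,337.29 = 9.52%.
Change = 9.52% − 10.72% = −1.20 percentage points.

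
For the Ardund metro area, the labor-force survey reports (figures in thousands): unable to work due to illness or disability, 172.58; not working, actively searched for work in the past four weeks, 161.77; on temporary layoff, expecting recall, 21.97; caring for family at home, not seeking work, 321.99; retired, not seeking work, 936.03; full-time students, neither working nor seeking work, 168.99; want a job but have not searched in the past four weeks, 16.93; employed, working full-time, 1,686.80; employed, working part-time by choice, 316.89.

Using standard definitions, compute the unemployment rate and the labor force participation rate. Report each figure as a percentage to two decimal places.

Employed = 1,686.80 + 316.89 = 2,003.69 thousand.
Unemployed = 161.77 + 21.97 = 183.74 thousand (jobless and actively searching, or on temporary layoff).
Labor force = 2,003.69 + 183.74 = 2,187.43 thousand.
Not in labor force = 172.58 + 321.99 + 936.03 + 168.99 + 16.93 = 1,616.52 thousand (those not working and not actively searching are outside the labor force — including those who want a job but have given up searching).
Civilian working-age population = 2,187.43 + 1,616.52 = 3,803.95 thousand.
Unemployment rate = 183.74 / 2,187.43 = 8.40%.
Labor force participation rate = 2,187.43 / 3,803.95 = 57.50%.

Unemployment rate ≈ 8.40%; labor force participation rate ≈ 57.50%.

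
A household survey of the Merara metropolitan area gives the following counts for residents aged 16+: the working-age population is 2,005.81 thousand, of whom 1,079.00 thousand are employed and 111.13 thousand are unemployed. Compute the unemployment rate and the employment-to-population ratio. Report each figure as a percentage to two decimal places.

Labor force = employed + unemployed = 1,079.00 + 111.13 = 1,190.13 thousand.
Unemployment rate = 111.13 / 1,190.13 = 9.34%.
Employment-population ratio = 1,079.00 / 2,005.81 = 53.79%.

Unemployment rate ≈ 9.34%; employment-population ratio ≈ 53.79%.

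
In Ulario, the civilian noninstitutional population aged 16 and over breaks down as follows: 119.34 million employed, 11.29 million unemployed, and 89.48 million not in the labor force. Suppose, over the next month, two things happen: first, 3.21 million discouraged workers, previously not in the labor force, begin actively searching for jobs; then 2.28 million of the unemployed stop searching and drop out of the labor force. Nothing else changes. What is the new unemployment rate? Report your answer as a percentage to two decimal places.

Initially, labor force = 119.34 + 11.29 = 130.63 million, so u = 11.29/130.63 = 8.64%.
After the first change, unemployed and labor force both rise by 3.21 → E = 119.34, U = 14.50, labor force = 133.84 million.
After the second change, unemployed and labor force both fall by 2.28 → E = 119.34, U = 12.22, labor force = 131.56 million.
New unemployment rate = 12.22 / 131.56 = 9.29%.

New unemployment rate ≈ 9.29%.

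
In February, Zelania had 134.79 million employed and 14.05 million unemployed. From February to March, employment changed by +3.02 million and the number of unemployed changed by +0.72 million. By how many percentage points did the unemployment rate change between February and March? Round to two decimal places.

February: labor force = 134.79 + 14.05 = 148.84; u = 14.05/148.84 = 9.44%.
March: labor force = 137.81 + 14.77 = 152.58; u = 14.77/152.58 = 9.68%.
Change = 9.68% − 9.44% = +0.24 pp.

The unemployment rate changed by +0.24 percentage points.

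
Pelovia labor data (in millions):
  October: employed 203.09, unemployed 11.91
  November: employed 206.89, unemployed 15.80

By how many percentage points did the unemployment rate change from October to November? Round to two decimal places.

The unemployment rate changed by +1.56 percentage points.

October: labor force = 203.09 + 11.91 = 215.00; u = 11.91/215.00 = 5.54%.
November: labor force = 206.89 + 15.80 = 222.69; u = 15.80/222.69 = 7.10%.
Change = 7.10% − 5.54% = +1.56 pp.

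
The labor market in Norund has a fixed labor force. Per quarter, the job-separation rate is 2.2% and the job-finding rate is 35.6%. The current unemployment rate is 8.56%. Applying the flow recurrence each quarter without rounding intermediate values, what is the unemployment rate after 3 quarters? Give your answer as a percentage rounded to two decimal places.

Unemployment rate after three quarters ≈ 6.48%.

With a fixed labor force, u_{t+1} = u_t + s·(1−u_t) − f·u_t = u_t·(1−s−f) + s.
Here 1−s−f = 0.622 and s = 0.022.
u_1 = 0.085600 × 0.622 + 0.022 = 0.075243.
u_2 = 0.075243 × 0.622 + 0.022 = 0.068801.
u_3 = 0.068801 × 0.622 + 0.022 = 0.064794.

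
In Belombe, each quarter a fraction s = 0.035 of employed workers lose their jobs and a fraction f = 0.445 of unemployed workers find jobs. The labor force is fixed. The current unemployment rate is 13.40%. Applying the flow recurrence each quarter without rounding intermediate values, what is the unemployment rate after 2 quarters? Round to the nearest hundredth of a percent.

Unemployment rate after two quarters ≈ 8.94%.

With a fixed labor force, u_{t+1} = u_t + s·(1−u_t) − f·u_t = u_t·(1−s−f) + s.
Here 1−s−f = 0.520 and s = 0.035.
u_1 = 0.134000 × 0.520 + 0.035 = 0.104680.
u_2 = 0.104680 × 0.520 + 0.035 = 0.089434.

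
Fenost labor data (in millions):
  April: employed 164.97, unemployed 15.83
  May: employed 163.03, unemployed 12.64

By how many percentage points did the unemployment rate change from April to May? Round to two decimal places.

April: labor force = 164.97 + 15.83 = 180.80; u = 15.83/180.80 = 8.76%.
May: labor force = 163.03 + 12.64 = 175.67; u = 12.64/175.67 = 7.20%.
Change = 7.20% − 8.76% = −1.56 pp.

The unemployment rate changed by −1.56 percentage points.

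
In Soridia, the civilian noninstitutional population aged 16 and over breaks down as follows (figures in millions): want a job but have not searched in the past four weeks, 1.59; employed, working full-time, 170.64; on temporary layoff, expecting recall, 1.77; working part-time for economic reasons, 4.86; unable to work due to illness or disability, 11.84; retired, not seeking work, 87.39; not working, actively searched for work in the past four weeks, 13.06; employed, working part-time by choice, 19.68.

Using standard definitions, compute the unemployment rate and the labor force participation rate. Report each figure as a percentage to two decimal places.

Employed = 170.64 + 4.86 + 19.68 = 195.18 million (anyone who worked, including part-time for economic reasons, counts as employed).
Unemployed = 1.77 + 13.06 = 14.83 million (jobless and actively searching, or on temporary layoff).
Labor force = 195.18 + 14.83 = 210.01 million.
Not in labor force = 1.59 + 11.84 + 87.39 = 100.82 million (those not working and not actively searching are outside the labor force — including those who want a job but have given up searching).
Civilian working-age population = 210.01 + 100.82 = 310.83 million.
Unemployment rate = 14.83 / 210.01 = 7.06%.
Labor force participation rate = 210.01 / 310.83 = 67.56%.

Unemployment rate ≈ 7.06%; labor force participation rate ≈ 67.56%.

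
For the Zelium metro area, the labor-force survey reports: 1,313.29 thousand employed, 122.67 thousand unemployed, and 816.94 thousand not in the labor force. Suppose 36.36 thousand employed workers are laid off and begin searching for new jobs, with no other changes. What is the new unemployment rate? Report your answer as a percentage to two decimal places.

New unemployment rate ≈ 11.07%.

Initially, labor force = 1,313.29 + 122.67 = 1,435.96 thousand, so u = 122.67/1,435.96 = 8.54%.
After the change, employed falls and unemployed rises by 36.36; labor force unchanged → E = 1,276.93, U = 159.03, labor force = 1,435.96 thousand.
New unemployment rate = 159.03 / 1,435.96 = 11.07%.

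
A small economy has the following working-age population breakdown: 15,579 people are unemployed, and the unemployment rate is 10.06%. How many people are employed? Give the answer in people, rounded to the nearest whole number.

Labor force = U / u = 15,579 / 0.1006 ≈ 154,861.
Employed = labor force − unemployed = 154,861 − 15,579 = 139,282.

About 139,282 are employed.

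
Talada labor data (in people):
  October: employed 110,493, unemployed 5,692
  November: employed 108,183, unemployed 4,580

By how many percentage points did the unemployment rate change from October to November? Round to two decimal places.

October: labor force = 110,493 + 5,692 = 116,185; u = 5,692/116,185 = 4.90%.
November: labor force = 108,183 + 4,580 = 112,763; u = 4,580/112,763 = 4.06%.
Change = 4.06% − 4.90% = −0.84 pp.

The unemployment rate changed by −0.84 percentage points.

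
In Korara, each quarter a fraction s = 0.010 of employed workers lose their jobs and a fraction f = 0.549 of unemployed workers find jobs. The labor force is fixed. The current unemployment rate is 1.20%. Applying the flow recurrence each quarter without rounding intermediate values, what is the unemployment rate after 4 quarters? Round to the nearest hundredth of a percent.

Unemployment rate after four quarters ≈ 1.77%.

With a fixed labor force, u_{t+1} = u_t + s·(1−u_t) − f·u_t = u_t·(1−s−f) + s.
Here 1−s−f = 0.441 and s = 0.010.
u_1 = 0.012000 × 0.441 + 0.010 = 0.015292.
u_2 = 0.015292 × 0.441 + 0.010 = 0.016744.
u_3 = 0.016744 × 0.441 + 0.010 = 0.017384.
u_4 = 0.017384 × 0.441 + 0.010 = 0.017666.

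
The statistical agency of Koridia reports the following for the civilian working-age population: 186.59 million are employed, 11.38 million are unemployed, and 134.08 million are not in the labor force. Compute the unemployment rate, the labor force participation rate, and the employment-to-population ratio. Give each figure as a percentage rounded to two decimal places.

Labor force = employed + unemployed = 186.59 + 11.38 = 197.97 million.
Working-age population = 197.97 + 134.08 = 332.05 million.
Unemployment rate = 11.38 / 197.97 = 5.75%.
Labor force participation rate = 197.97 / 332.05 = 59.62%.
Employment-population ratio = 186.59 / 332.05 = 56.19%.

Unemployment rate ≈ 5.75%; labor force participation rate ≈ 59.62%; employment-population ratio ≈ 56.19%.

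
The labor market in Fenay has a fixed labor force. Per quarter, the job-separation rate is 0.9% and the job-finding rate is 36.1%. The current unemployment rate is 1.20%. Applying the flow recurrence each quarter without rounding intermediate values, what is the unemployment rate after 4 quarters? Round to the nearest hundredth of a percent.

Unemployment rate after four quarters ≈ 2.24%.

With a fixed labor force, u_{t+1} = u_t + s·(1−u_t) − f·u_t = u_t·(1−s−f) + s.
Here 1−s−f = 0.630 and s = 0.009.
u_1 = 0.012000 × 0.630 + 0.009 = 0.016560.
u_2 = 0.016560 × 0.630 + 0.009 = 0.019433.
u_3 = 0.019433 × 0.630 + 0.009 = 0.021243.
u_4 = 0.021243 × 0.630 + 0.009 = 0.022383.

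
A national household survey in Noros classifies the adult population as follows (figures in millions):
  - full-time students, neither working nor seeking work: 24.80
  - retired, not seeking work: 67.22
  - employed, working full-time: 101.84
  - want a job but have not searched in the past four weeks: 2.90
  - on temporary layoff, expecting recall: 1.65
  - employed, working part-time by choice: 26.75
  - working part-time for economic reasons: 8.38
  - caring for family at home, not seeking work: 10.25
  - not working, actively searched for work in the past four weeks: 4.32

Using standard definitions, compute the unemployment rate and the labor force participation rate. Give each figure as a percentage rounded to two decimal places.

Employed = 101.84 + 26.75 + 8.38 = 136.97 million (anyone who worked, including part-time for economic reasons, counts as employed).
Unemployed = 1.65 + 4.32 = 5.97 million (jobless and actively searching, or on temporary layoff).
Labor force = 136.97 + 5.97 = 142.94 million.
Not in labor force = 24.80 + 67.22 + 2.90 + 10.25 = 105.17 million (those not working and not actively searching are outside the labor force — including those who want a job but have given up searching).
Civilian working-age population = 142.94 + 105.17 = 248.11 million.
Unemployment rate = 5.97 / 142.94 = 4.18%.
Labor force participation rate = 142.94 / 248.11 = 57.61%.

Unemployment rate ≈ 4.18%; labor force participation rate ≈ 57.61%.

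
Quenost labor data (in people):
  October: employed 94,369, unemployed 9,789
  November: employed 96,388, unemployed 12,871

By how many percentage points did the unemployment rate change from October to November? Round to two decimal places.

October: labor force = 94,369 + 9,789 = 104,158; u = 9,789/104,158 = 9.40%.
November: labor force = 96,388 + 12,871 = 109,259; u = 12,871/109,259 = 11.78%.
Change = 11.78% − 9.40% = +2.38 pp.

The unemployment rate changed by +2.38 percentage points.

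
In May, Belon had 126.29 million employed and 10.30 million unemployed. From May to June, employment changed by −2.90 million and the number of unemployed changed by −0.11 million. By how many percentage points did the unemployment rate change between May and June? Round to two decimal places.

May: labor force = 126.29 + 10.30 = 136.59; u = 10.30/136.59 = 7.54%.
June: labor force = 123.39 + 10.19 = 133.58; u = 10.19/133.58 = 7.63%.
Change = 7.63% − 7.54% = +0.09 pp.

The unemployment rate changed by +0.09 percentage points.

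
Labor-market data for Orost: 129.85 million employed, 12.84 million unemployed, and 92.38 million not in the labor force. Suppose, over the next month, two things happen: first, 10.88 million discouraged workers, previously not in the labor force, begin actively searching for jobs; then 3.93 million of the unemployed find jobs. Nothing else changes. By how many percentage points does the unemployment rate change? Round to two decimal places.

Initially, labor force = 129.85 + 12.84 = 142.69 million, so u = 12.84/142.69 = 9.00%.
After the first change, unemployed and labor force both rise by 10.88 → E = 129.85, U = 23.72, labor force = 153.57 million.
After the second change, unemployed falls and employed rises by 3.93; labor force unchanged → E = 133.78, U = 19.79, labor force = 153.57 million.
New unemployment rate = 19.79 / 153.57 = 12.89%.
Change = 12.89% − 9.00% = +3.89 percentage points.

The unemployment rate changes by +3.89 percentage points.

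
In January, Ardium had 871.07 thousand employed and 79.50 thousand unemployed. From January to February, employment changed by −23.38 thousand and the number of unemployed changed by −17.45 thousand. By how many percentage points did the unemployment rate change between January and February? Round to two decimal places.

The unemployment rate changed by −1.54 percentage points.

January: labor force = 871.07 + 79.50 = 950.57; u = 79.50/950.57 = 8.36%.
February: labor force = 847.69 + 62.05 = 909.74; u = 62.05/909.74 = 6.82%.
Change = 6.82% − 8.36% = −1.54 pp.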